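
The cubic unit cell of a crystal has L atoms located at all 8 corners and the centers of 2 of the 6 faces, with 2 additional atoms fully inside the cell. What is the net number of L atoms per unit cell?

Corner atoms are shared by 8 cells (1/8 each), face atoms by 2 (1/2 each), interior atoms are unshared.
Net atoms = 8 × 1/8 + 2 × 1/2 + 2 = 1 + 1 + 2 = 4.

4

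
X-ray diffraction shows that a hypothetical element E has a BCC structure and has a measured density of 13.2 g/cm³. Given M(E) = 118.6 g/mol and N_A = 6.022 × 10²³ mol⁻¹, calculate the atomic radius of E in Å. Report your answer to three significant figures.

1.34 Å

For a BCC cell (Z = 2), a³ = Z·M/(N_A·ρ) = 2 × 118.6 / (6.022 × 10²³ × 13.20) = 2.984 × 10^-23 cm³, so a = 3.102 × 10^-8 cm = 3.102 Å.
Atoms touch along the body diagonal, so √3·a = 4r, so r = 0.4330 × a = 1.34 Å.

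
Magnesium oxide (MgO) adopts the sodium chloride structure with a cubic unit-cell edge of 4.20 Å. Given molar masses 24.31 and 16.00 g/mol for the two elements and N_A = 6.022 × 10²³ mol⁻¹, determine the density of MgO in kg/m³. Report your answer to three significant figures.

3610 kg/m³

The sodium chloride structure contains Z = 4 formula units per cell; M(MgO) = 24.31 + 16.00 = 40.31 g/mol.
a³ = (4.200 × 10^-8 cm)³ = 7.409 × 10^-23 cm³.
ρ = 4 × 40.31 / (6.022 × 10²³ × 7.409 × 10^-23) = 3.614 g/cm³ = 3610 kg/m³.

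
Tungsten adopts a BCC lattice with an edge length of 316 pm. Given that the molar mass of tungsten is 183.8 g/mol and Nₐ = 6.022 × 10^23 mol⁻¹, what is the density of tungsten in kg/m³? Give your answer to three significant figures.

A BCC unit cell contains Z = 2 atoms.
Cell volume: a³ = (316 pm)³ = (3.160 × 10^-8 cm)³ = 3.155 × 10^-23 cm³.
ρ = Z·M/(N_A·a³) = 2 × 183.8 / (6.022 × 10²³ × 3.155 × 10^-23) = 19.35 g/cm³ = 19300 kg/m³.

19300 kg/m³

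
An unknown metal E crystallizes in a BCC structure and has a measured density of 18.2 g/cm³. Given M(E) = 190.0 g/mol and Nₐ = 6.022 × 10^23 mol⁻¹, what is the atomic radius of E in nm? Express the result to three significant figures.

0.141 nm

For a BCC cell (Z = 2), a³ = Z·M/(N_A·ρ) = 2 × 190.0 / (6.022 × 10²³ × 18.20) = 3.467 × 10^-23 cm³, so a = 3.261 × 10^-8 cm = 0.3261 nm.
Atoms touch along the body diagonal, so √3·a = 4r, so r = 0.4330 × a = 0.141 nm.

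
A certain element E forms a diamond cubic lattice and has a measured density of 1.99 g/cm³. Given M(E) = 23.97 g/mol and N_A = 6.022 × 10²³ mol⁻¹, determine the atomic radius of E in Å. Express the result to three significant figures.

1.18 Å

For a diamond cubic cell (Z = 8), a³ = Z·M/(N_A·ρ) = 8 × 23.97 / (6.022 × 10²³ × 1.990) = 1.600 × 10^-22 cm³, so a = 5.429 × 10^-8 cm = 5.429 Å.
Nearest neighbors lie along the body diagonal with √3·a = 8r, so r = 0.2165 × a = 1.18 Å.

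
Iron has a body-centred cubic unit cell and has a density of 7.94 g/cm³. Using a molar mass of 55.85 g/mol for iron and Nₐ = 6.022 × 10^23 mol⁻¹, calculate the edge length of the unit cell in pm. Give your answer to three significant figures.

With Z = 2 atoms per BCC cell, a³ = Z·M/(N_A·ρ) = 2 × 55.85 / (6.022 × 10²³ × 7.940 g/cm³) = 2.336 × 10^-23 cm³.
a = (2.336 × 10^-23)^(1/3) = 2.859 × 10^-8 cm = 286 pm.

286 pm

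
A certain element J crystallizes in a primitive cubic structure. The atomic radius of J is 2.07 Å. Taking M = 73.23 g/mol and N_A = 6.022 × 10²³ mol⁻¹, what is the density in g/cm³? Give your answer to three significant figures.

1.71 g/cm³

In a simple cubic lattice, atoms touch along the cell edge, so a = 2r, giving a = 4.140 Å = 4.140 × 10^-8 cm.
With Z = 1, ρ = Z·M/(N_A·a³) = 1 × 73.23 / (6.022 × 10²³ × 7.096 × 10^-23) = 1.714 g/cm³.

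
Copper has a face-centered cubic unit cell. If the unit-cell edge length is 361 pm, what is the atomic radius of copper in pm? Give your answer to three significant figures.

In an FCC lattice, atoms touch along the face diagonal, so √2·a = 4r.
r = √2·a/4 = 1.4142 × 361 / 4 = 128 pm.

128 pm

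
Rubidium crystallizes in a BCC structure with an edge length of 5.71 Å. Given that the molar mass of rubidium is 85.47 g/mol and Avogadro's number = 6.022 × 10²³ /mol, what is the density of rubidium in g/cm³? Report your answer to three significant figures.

1.52 g/cm³

A BCC unit cell contains Z = 2 atoms.
Cell volume: a³ = (5.71 Å)³ = (5.710 × 10^-8 cm)³ = 1.862 × 10^-22 cm³.
ρ = Z·M/(N_A·a³) = 2 × 85.47 / (6.022 × 10²³ × 1.862 × 10^-22) = 1.525 g/cm³.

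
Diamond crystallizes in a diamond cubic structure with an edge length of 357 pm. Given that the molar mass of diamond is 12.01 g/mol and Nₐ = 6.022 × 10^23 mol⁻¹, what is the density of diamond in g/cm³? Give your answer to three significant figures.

3.51 g/cm³

A diamond cubic unit cell contains Z = 8 atoms.
Cell volume: a³ = (357 pm)³ = (3.570 × 10^-8 cm)³ = 4.550 × 10^-23 cm³.
ρ = Z·M/(N_A·a³) = 8 × 12.01 / (6.022 × 10²³ × 4.550 × 10^-23) = 3.507 g/cm³.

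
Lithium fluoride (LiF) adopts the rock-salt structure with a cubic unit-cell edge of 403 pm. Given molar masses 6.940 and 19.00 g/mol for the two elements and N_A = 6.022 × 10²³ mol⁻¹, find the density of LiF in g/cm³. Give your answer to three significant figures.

2.63 g/cm³

The rock-salt structure contains Z = 4 formula units per cell; M(LiF) = 6.940 + 19.00 = 25.94 g/mol.
a³ = (4.030 × 10^-8 cm)³ = 6.545 × 10^-23 cm³.
ρ = 4 × 25.94 / (6.022 × 10²³ × 6.545 × 10^-23) = 2.633 g/cm³.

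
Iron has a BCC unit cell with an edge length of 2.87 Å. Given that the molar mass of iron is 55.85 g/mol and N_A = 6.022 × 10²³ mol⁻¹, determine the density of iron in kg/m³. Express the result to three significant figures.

7850 kg/m³

A BCC unit cell contains Z = 2 atoms.
Cell volume: a³ = (2.87 Å)³ = (2.870 × 10^-8 cm)³ = 2.364 × 10^-23 cm³.
ρ = Z·M/(N_A·a³) = 2 × 55.85 / (6.022 × 10²³ × 2.364 × 10^-23) = 7.846 g/cm³ = 7850 kg/m³.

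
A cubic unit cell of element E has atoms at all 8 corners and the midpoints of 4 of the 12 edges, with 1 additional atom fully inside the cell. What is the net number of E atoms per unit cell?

3

Corner atoms are shared by 8 cells (1/8 each), edge atoms by 4 (1/4 each), interior atoms are unshared.
Net atoms = 8 × 1/8 + 4 × 1/4 + 1 = 1 + 1 + 1 = 3.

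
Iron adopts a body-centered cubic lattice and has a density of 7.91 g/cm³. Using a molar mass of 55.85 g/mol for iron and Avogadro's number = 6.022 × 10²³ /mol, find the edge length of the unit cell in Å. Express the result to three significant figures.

With Z = 2 atoms per BCC cell, a³ = Z·M/(N_A·ρ) = 2 × 55.85 / (6.022 × 10²³ × 7.910 g/cm³) = 2.345 × 10^-23 cm³.
a = (2.345 × 10^-23)^(1/3) = 2.862 × 10^-8 cm = 2.86 Å.

2.86 Å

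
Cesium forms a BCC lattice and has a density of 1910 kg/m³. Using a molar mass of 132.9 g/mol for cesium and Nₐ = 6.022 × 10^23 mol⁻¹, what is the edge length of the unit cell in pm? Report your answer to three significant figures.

614 pm

With Z = 2 atoms per BCC cell, a³ = Z·M/(N_A·ρ) = 2 × 132.9 / (6.022 × 10²³ × 1.910 g/cm³) = 2.311 × 10^-22 cm³.
a = (2.311 × 10^-22)^(1/3) = 6.137 × 10^-8 cm = 614 pm.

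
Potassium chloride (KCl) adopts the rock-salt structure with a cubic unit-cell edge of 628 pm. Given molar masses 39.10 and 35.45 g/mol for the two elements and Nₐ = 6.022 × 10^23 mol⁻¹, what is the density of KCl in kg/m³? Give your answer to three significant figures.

The rock-salt structure contains Z = 4 formula units per cell; M(KCl) = 39.10 + 35.45 = 74.55 g/mol.
a³ = (6.280 × 10^-8 cm)³ = 2.477 × 10^-22 cm³.
ρ = 4 × 74.55 / (6.022 × 10²³ × 2.477 × 10^-22) = 1.999 g/cm³ = 2000 kg/m³.

2000 kg/m³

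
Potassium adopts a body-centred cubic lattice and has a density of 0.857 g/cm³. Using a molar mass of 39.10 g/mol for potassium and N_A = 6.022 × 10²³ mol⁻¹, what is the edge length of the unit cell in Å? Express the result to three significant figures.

With Z = 2 atoms per BCC cell, a³ = Z·M/(N_A·ρ) = 2 × 39.10 / (6.022 × 10²³ × 0.8570 g/cm³) = 1.515 × 10^-22 cm³.
a = (1.515 × 10^-22)^(1/3) = 5.331 × 10^-8 cm = 5.33 Å.

5.33 Å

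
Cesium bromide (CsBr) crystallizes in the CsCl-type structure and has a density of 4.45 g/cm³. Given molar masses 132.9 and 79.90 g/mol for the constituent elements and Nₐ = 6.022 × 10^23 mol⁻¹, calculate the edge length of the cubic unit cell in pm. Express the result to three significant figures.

M(CsBr) = 212.8 g/mol; Z = 1 formula unit per cell.
a³ = Z·M/(N_A·ρ) = 1 × 212.8 / (6.022 × 10²³ × 4.45) = 7.941 × 10^-23 cm³, so a = 4.298 × 10^-8 cm = 430 pm.

430 pm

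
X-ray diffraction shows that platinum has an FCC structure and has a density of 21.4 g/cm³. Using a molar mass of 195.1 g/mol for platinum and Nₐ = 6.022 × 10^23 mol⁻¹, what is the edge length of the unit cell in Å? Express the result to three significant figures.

With Z = 4 atoms per FCC cell, a³ = Z·M/(N_A·ρ) = 4 × 195.1 / (6.022 × 10²³ × 21.40 g/cm³) = 6.056 × 10^-23 cm³.
a = (6.056 × 10^-23)^(1/3) = 3.927 × 10^-8 cm = 3.93 Å.

3.93 Å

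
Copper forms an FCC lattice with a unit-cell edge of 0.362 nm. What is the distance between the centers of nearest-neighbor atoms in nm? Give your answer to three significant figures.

In an FCC structure, atoms touch along the face diagonal, so √2·a = 4r; the nearest-neighbor distance equals 2r = 0.7071·a.
d = 0.7071 × 0.362 = 0.256 nm.

0.256 nm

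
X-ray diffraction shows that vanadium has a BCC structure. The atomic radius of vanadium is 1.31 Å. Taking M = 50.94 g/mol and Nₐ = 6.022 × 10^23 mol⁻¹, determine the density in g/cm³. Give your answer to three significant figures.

In a BCC lattice, atoms touch along the body diagonal, so √3·a = 4r, giving a = 3.025 Å = 3.025 × 10^-8 cm.
With Z = 2, ρ = Z·M/(N_A·a³) = 2 × 50.94 / (6.022 × 10²³ × 2.769 × 10^-23) = 6.110 g/cm³.

6.11 g/cm³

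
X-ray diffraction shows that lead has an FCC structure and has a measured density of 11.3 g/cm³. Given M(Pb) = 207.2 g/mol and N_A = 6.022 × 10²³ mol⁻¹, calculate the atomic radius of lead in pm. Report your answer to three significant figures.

For an FCC cell (Z = 4), a³ = Z·M/(N_A·ρ) = 4 × 207.2 / (6.022 × 10²³ × 11.30) = 1.218 × 10^-22 cm³, so a = 4.957 × 10^-8 cm = 495.7 pm.
Atoms touch along the face diagonal, so √2·a = 4r, so r = 0.3536 × a = 175 pm.

175 pm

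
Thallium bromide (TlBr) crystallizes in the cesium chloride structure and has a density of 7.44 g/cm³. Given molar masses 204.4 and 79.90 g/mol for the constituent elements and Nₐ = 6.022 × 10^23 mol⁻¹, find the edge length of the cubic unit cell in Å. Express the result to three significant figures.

3.99 Å

M(TlBr) = 284.3 g/mol; Z = 1 formula unit per cell.
a³ = Z·M/(N_A·ρ) = 1 × 284.3 / (6.022 × 10²³ × 7.44) = 6.345 × 10^-23 cm³, so a = 3.989 × 10^-8 cm = 3.99 Å.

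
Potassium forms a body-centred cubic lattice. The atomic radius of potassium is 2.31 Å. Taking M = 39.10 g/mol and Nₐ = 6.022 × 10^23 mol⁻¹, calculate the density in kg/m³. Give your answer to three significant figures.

In a BCC lattice, atoms touch along the body diagonal, so √3·a = 4r, giving a = 5.335 Å = 5.335 × 10^-8 cm.
With Z = 2, ρ = Z·M/(N_A·a³) = 2 × 39.10 / (6.022 × 10²³ × 1.518 × 10^-22) = 0.8553 g/cm³ = 855 kg/m³.

855 kg/m³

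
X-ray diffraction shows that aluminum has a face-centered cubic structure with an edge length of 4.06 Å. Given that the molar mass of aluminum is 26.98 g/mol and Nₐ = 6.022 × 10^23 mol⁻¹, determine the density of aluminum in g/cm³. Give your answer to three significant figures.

An FCC unit cell contains Z = 4 atoms.
Cell volume: a³ = (4.06 Å)³ = (4.060 × 10^-8 cm)³ = 6.692 × 10^-23 cm³.
ρ = Z·M/(N_A·a³) = 4 × 26.98 / (6.022 × 10²³ × 6.692 × 10^-23) = 2.678 g/cm³.

2.68 g/cm³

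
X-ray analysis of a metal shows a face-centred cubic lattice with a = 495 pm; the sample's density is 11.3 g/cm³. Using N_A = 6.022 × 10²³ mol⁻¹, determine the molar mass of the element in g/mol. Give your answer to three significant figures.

206 g/mol

An FCC cell has Z = 4 atoms; a = 4.950 × 10^-8 cm.
M = ρ·N_A·a³/Z = 11.3 × 6.022 × 10²³ × 1.213 × 10^-22 / 4 = 206 g/mol.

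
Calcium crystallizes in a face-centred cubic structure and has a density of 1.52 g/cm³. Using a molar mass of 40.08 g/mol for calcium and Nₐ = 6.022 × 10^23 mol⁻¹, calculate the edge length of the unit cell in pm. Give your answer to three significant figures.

With Z = 4 atoms per FCC cell, a³ = Z·M/(N_A·ρ) = 4 × 40.08 / (6.022 × 10²³ × 1.520 g/cm³) = 1.751 × 10^-22 cm³.
a = (1.751 × 10^-22)^(1/3) = 5.595 × 10^-8 cm = 560 pm.

560 pm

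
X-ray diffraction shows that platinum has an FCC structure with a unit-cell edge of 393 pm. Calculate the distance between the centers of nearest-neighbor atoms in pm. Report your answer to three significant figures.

In an FCC structure, atoms touch along the face diagonal, so √2·a = 4r; the nearest-neighbor distance equals 2r = 0.7071·a.
d = 0.7071 × 393 = 278 pm.

278 pm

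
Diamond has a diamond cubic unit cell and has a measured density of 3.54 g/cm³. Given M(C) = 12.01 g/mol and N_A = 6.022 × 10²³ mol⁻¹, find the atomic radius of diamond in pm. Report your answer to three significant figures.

For a diamond cubic cell (Z = 8), a³ = Z·M/(N_A·ρ) = 8 × 12.01 / (6.022 × 10²³ × 3.540) = 4.507 × 10^-23 cm³, so a = 3.559 × 10^-8 cm = 355.9 pm.
Nearest neighbors lie along the body diagonal with √3·a = 8r, so r = 0.2165 × a = 77.0 pm.

77.0 pm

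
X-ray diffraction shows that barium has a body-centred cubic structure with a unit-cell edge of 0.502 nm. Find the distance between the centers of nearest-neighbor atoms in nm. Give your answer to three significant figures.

In a BCC structure, atoms touch along the body diagonal, so √3·a = 4r; the nearest-neighbor distance equals 2r = 0.8660·a.
d = 0.8660 × 0.502 = 0.435 nm.

0.435 nm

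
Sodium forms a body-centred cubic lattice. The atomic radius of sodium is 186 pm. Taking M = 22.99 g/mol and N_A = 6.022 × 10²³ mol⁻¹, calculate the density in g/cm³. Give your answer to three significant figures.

In a BCC lattice, atoms touch along the body diagonal, so √3·a = 4r, giving a = 429.5 pm = 4.295 × 10^-8 cm.
With Z = 2, ρ = Z·M/(N_A·a³) = 2 × 22.99 / (6.022 × 10²³ × 7.926 × 10^-23) = 0.9634 g/cm³.

0.963 g/cm³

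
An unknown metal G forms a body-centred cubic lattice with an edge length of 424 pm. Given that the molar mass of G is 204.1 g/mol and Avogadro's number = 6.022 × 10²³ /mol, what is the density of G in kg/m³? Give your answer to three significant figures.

A BCC unit cell contains Z = 2 atoms.
Cell volume: a³ = (424 pm)³ = (4.240 × 10^-8 cm)³ = 7.623 × 10^-23 cm³.
ρ = Z·M/(N_A·a³) = 2 × 204.1 / (6.022 × 10²³ × 7.623 × 10^-23) = 8.893 g/cm³ = 8890 kg/m³.

8890 kg/m³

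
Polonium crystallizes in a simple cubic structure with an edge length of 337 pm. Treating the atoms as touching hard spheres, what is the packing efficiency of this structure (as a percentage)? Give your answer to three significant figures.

52.4%

In a simple cubic lattice atoms touch along the cell edge, so a = 2r, so r = 0.5000a = 168.5 pm.
Packing fraction = Z·(4/3)πr³ / a³ = 1 × (4/3)π × (168.5)³ / (337)³ = 0.5236 = 52.4%.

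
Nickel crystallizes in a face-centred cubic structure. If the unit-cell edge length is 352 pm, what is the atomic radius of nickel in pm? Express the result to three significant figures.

In an FCC lattice, atoms touch along the face diagonal, so √2·a = 4r.
r = √2·a/4 = 1.4142 × 352 / 4 = 124 pm.

124 pm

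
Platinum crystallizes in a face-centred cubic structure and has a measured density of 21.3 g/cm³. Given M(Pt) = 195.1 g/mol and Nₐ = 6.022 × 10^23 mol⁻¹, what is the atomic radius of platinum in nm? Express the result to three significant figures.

0.139 nm

For an FCC cell (Z = 4), a³ = Z·M/(N_A·ρ) = 4 × 195.1 / (6.022 × 10²³ × 21.30) = 6.084 × 10^-23 cm³, so a = 3.933 × 10^-8 cm = 0.3933 nm.
Atoms touch along the face diagonal, so √2·a = 4r, so r = 0.3536 × a = 0.139 nm.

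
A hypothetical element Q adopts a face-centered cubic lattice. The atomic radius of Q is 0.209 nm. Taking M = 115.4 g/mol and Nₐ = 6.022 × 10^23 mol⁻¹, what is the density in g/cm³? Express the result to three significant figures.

3.71 g/cm³

In an FCC lattice, atoms touch along the face diagonal, so √2·a = 4r, giving a = 0.5911 nm = 5.911 × 10^-8 cm.
With Z = 4, ρ = Z·M/(N_A·a³) = 4 × 115.4 / (6.022 × 10²³ × 2.066 × 10^-22) = 3.711 g/cm³.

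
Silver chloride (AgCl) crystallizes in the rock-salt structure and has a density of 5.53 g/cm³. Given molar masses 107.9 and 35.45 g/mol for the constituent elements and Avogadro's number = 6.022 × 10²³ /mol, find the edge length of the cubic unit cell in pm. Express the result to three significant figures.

M(AgCl) = 143.35 g/mol; Z = 4 formula units per cell.
a³ = Z·M/(N_A·ρ) = 4 × 143.35 / (6.022 × 10²³ × 5.53) = 1.722 × 10^-22 cm³, so a = 5.563 × 10^-8 cm = 556 pm.

556 pm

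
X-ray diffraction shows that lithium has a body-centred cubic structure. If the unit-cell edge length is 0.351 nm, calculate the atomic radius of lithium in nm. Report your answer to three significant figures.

In a BCC lattice, atoms touch along the body diagonal, so √3·a = 4r.
r = √3·a/4 = 1.7321 × 0.351 / 4 = 0.152 nm.

0.152 nm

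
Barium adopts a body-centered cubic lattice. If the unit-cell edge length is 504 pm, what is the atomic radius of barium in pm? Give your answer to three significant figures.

218 pm

In a BCC lattice, atoms touch along the body diagonal, so √3·a = 4r.
r = √3·a/4 = 1.7321 × 504 / 4 = 218 pm.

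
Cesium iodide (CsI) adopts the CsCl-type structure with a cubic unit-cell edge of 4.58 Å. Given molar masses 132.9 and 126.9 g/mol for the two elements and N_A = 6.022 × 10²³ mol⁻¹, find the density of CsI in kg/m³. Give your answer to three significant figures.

The CsCl-type structure contains Z = 1 formula unit per cell; M(CsI) = 132.9 + 126.9 = 259.8 g/mol.
a³ = (4.580 × 10^-8 cm)³ = 9.607 × 10^-23 cm³.
ρ = 1 × 259.8 / (6.022 × 10²³ × 9.607 × 10^-23) = 4.491 g/cm³ = 4490 kg/m³.

4490 kg/m³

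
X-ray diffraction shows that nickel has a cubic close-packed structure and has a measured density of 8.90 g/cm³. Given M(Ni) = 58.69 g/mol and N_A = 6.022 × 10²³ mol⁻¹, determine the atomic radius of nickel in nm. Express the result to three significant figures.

For an FCC cell (Z = 4), a³ = Z·M/(N_A·ρ) = 4 × 58.69 / (6.022 × 10²³ × 8.900) = 4.380 × 10^-23 cm³, so a = 3.525 × 10^-8 cm = 0.3525 nm.
Atoms touch along the face diagonal, so √2·a = 4r, so r = 0.3536 × a = 0.125 nm.

0.125 nm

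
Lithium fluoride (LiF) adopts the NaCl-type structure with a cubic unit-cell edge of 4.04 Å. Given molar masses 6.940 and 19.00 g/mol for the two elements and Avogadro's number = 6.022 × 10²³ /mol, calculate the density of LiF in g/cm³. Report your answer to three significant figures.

The NaCl-type structure contains Z = 4 formula units per cell; M(LiF) = 6.940 + 19.00 = 25.94 g/mol.
a³ = (4.040 × 10^-8 cm)³ = 6.594 × 10^-23 cm³.
ρ = 4 × 25.94 / (6.022 × 10²³ × 6.594 × 10^-23) = 2.613 g/cm³.

2.61 g/cm³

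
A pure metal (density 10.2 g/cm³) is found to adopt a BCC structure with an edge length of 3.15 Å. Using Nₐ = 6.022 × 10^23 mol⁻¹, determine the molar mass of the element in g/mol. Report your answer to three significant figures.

96.0 g/mol

A BCC cell has Z = 2 atoms; a = 3.150 × 10^-8 cm.
M = ρ·N_A·a³/Z = 10.2 × 6.022 × 10²³ × 3.126 × 10^-23 / 2 = 96.0 g/mol.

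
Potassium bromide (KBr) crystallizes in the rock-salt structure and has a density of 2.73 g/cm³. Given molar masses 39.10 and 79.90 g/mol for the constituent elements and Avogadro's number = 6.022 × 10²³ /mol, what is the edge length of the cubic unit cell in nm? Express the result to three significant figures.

0.662 nm

M(KBr) = 119.0 g/mol; Z = 4 formula units per cell.
a³ = Z·M/(N_A·ρ) = 4 × 119.0 / (6.022 × 10²³ × 2.73) = 2.895 × 10^-22 cm³, so a = 6.616 × 10^-8 cm = 0.662 nm.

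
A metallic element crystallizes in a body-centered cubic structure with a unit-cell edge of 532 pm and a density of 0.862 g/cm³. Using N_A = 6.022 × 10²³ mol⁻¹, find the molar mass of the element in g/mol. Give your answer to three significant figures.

A BCC cell has Z = 2 atoms; a = 5.320 × 10^-8 cm.
M = ρ·N_A·a³/Z = 0.862 × 6.022 × 10²³ × 1.506 × 10^-22 / 2 = 39.1 g/mol.

39.1 g/mol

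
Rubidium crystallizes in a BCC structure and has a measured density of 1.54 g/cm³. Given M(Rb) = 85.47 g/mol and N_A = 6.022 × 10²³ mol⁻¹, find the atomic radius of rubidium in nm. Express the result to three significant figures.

For a BCC cell (Z = 2), a³ = Z·M/(N_A·ρ) = 2 × 85.47 / (6.022 × 10²³ × 1.540) = 1.843 × 10^-22 cm³, so a = 5.691 × 10^-8 cm = 0.5691 nm.
Atoms touch along the body diagonal, so √3·a = 4r, so r = 0.4330 × a = 0.246 nm.

0.246 nm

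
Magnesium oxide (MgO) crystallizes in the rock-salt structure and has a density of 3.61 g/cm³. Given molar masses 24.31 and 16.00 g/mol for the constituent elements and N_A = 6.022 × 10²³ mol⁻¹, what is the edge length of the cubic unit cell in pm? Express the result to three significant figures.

M(MgO) = 40.31 g/mol; Z = 4 formula units per cell.
a³ = Z·M/(N_A·ρ) = 4 × 40.31 / (6.022 × 10²³ × 3.61) = 7.417 × 10^-23 cm³, so a = 4.202 × 10^-8 cm = 420 pm.

420 pm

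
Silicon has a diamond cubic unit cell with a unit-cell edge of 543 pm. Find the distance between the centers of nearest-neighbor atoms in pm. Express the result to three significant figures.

In a diamond cubic structure, nearest neighbors lie along the body diagonal with √3·a = 8r; the nearest-neighbor distance equals 2r = 0.4330·a.
d = 0.4330 × 543 = 235 pm.

235 pm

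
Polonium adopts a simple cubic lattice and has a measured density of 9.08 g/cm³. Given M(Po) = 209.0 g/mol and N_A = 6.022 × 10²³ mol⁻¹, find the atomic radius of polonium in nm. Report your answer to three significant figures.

For a simple cubic cell (Z = 1), a³ = Z·M/(N_A·ρ) = 1 × 209.0 / (6.022 × 10²³ × 9.080) = 3.822 × 10^-23 cm³, so a = 3.369 × 10^-8 cm = 0.3369 nm.
Atoms touch along the cell edge, so a = 2r, so r = 0.5000 × a = 0.168 nm.

0.168 nm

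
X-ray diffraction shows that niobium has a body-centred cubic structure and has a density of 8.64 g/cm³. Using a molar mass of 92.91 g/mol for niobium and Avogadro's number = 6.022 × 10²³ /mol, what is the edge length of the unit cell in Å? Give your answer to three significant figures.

With Z = 2 atoms per BCC cell, a³ = Z·M/(N_A·ρ) = 2 × 92.91 / (6.022 × 10²³ × 8.640 g/cm³) = 3.571 × 10^-23 cm³.
a = (3.571 × 10^-23)^(1/3) = 3.293 × 10^-8 cm = 3.29 Å.

3.29 Å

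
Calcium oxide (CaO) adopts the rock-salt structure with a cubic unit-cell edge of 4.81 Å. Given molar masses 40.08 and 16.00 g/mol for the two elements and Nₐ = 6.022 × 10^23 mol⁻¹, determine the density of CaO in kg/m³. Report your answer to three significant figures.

3350 kg/m³

The rock-salt structure contains Z = 4 formula units per cell; M(CaO) = 40.08 + 16.00 = 56.08 g/mol.
a³ = (4.810 × 10^-8 cm)³ = 1.113 × 10^-22 cm³.
ρ = 4 × 56.08 / (6.022 × 10²³ × 1.113 × 10^-22) = 3.347 g/cm³ = 3350 kg/m³.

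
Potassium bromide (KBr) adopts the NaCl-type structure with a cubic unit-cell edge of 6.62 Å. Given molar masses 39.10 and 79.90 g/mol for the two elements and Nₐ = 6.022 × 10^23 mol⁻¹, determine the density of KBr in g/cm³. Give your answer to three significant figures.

2.72 g/cm³

The NaCl-type structure contains Z = 4 formula units per cell; M(KBr) = 39.10 + 79.90 = 119.0 g/mol.
a³ = (6.620 × 10^-8 cm)³ = 2.901 × 10^-22 cm³.
ρ = 4 × 119.0 / (6.022 × 10²³ × 2.901 × 10^-22) = 2.725 g/cm³.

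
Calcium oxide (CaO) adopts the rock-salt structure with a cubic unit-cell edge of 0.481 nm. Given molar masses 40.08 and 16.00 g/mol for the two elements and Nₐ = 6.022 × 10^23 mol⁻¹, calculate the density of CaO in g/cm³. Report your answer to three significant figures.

The rock-salt structure contains Z = 4 formula units per cell; M(CaO) = 40.08 + 16.00 = 56.08 g/mol.
a³ = (4.810 × 10^-8 cm)³ = 1.113 × 10^-22 cm³.
ρ = 4 × 56.08 / (6.022 × 10²³ × 1.113 × 10^-22) = 3.347 g/cm³.

3.35 g/cm³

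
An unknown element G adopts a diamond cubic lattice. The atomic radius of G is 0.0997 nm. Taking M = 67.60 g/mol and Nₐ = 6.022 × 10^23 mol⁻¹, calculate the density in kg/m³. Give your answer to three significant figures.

In a diamond cubic lattice, nearest neighbors lie along the body diagonal with √3·a = 8r, giving a = 0.4605 nm = 4.605 × 10^-8 cm.
With Z = 8, ρ = Z·M/(N_A·a³) = 8 × 67.60 / (6.022 × 10²³ × 9.765 × 10^-23) = 9.196 g/cm³ = 9200 kg/m³.

9200 kg/m³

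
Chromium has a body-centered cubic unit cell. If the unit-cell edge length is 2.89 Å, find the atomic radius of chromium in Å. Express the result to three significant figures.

1.25 Å

In a BCC lattice, atoms touch along the body diagonal, so √3·a = 4r.
r = √3·a/4 = 1.7321 × 2.89 / 4 = 1.25 Å.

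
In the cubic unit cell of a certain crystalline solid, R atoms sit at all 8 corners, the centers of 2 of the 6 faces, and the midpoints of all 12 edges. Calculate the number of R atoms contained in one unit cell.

5

Corner atoms are shared by 8 cells (1/8 each), face atoms by 2 (1/2 each), edge atoms by 4 (1/4 each).
Net atoms = 8 × 1/8 + 2 × 1/2 + 12 × 1/4 = 1 + 1 + 3 = 5.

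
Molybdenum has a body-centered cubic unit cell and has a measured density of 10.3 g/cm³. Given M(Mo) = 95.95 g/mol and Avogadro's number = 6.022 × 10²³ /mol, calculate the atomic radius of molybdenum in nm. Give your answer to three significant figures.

For a BCC cell (Z = 2), a³ = Z·M/(N_A·ρ) = 2 × 95.95 / (6.022 × 10²³ × 10.30) = 3.094 × 10^-23 cm³, so a = 3.139 × 10^-8 cm = 0.3139 nm.
Atoms touch along the body diagonal, so √3·a = 4r, so r = 0.4330 × a = 0.136 nm.

0.136 nm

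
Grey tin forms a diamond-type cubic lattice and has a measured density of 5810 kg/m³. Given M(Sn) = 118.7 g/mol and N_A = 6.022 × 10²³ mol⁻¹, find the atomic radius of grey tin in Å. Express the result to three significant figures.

For a diamond cubic cell (Z = 8), a³ = Z·M/(N_A·ρ) = 8 × 118.7 / (6.022 × 10²³ × 5.810) = 2.714 × 10^-22 cm³, so a = 6.475 × 10^-8 cm = 6.475 Å.
Nearest neighbors lie along the body diagonal with √3·a = 8r, so r = 0.2165 × a = 1.40 Å.

1.40 Å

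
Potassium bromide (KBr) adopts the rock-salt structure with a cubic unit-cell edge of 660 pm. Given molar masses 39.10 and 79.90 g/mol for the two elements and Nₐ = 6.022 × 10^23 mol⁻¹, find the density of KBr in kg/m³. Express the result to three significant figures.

2750 kg/m³

The rock-salt structure contains Z = 4 formula units per cell; M(KBr) = 39.10 + 79.90 = 119.0 g/mol.
a³ = (6.600 × 10^-8 cm)³ = 2.875 × 10^-22 cm³.
ρ = 4 × 119.0 / (6.022 × 10²³ × 2.875 × 10^-22) = 2.749 g/cm³ = 2750 kg/m³.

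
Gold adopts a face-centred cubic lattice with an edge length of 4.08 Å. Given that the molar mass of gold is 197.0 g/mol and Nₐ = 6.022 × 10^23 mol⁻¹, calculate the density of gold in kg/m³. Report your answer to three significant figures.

19300 kg/m³

An FCC unit cell contains Z = 4 atoms.
Cell volume: a³ = (4.08 Å)³ = (4.080 × 10^-8 cm)³ = 6.792 × 10^-23 cm³.
ρ = Z·M/(N_A·a³) = 4 × 197.0 / (6.022 × 10²³ × 6.792 × 10^-23) = 19.27 g/cm³ = 19300 kg/m³.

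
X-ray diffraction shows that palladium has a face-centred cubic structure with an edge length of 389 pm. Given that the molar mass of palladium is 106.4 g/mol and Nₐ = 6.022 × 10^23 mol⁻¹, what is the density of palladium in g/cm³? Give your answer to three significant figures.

An FCC unit cell contains Z = 4 atoms.
Cell volume: a³ = (389 pm)³ = (3.890 × 10^-8 cm)³ = 5.886 × 10^-23 cm³.
ρ = Z·M/(N_A·a³) = 4 × 106.4 / (6.022 × 10²³ × 5.886 × 10^-23) = 12.01 g/cm³.

12.0 g/cm³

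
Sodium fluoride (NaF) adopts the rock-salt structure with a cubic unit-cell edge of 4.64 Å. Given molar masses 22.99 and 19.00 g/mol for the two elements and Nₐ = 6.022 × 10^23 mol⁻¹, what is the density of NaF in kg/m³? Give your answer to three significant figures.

The rock-salt structure contains Z = 4 formula units per cell; M(NaF) = 22.99 + 19.00 = 41.99 g/mol.
a³ = (4.640 × 10^-8 cm)³ = 9.990 × 10^-23 cm³.
ρ = 4 × 41.99 / (6.022 × 10²³ × 9.990 × 10^-23) = 2.792 g/cm³ = 2790 kg/m³.

2790 kg/m³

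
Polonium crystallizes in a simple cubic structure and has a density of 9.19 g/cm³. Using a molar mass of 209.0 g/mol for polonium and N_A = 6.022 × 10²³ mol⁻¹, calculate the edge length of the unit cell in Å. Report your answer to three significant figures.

3.36 Å

With Z = 1 atom per simple cubic cell, a³ = Z·M/(N_A·ρ) = 1 × 209.0 / (6.022 × 10²³ × 9.190 g/cm³) = 3.777 × 10^-23 cm³.
a = (3.777 × 10^-23)^(1/3) = 3.355 × 10^-8 cm = 3.36 Å.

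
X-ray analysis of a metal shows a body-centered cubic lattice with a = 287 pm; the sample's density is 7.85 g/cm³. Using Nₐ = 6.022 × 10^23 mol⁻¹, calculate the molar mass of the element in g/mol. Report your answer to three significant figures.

A BCC cell has Z = 2 atoms; a = 2.870 × 10^-8 cm.
M = ρ·N_A·a³/Z = 7.85 × 6.022 × 10²³ × 2.364 × 10^-23 / 2 = 55.9 g/mol.

55.9 g/mol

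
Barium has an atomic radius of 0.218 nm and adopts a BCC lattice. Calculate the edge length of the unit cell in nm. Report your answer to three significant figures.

In a BCC lattice, atoms touch along the body diagonal, so √3·a = 4r.
a = 4r/√3 = 4 × 0.218 / 1.7321 = 0.503 nm.

0.503 nm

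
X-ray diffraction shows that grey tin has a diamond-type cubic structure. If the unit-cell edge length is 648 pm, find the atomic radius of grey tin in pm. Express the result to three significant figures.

140 pm

In a diamond cubic lattice, nearest neighbors lie along the body diagonal with √3·a = 8r.
r = √3·a/8 = 1.7321 × 648 / 8 = 140 pm.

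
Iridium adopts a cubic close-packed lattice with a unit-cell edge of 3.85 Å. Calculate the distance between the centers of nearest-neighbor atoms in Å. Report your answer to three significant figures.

In an FCC structure, atoms touch along the face diagonal, so √2·a = 4r; the nearest-neighbor distance equals 2r = 0.7071·a.
d = 0.7071 × 3.85 = 2.72 Å.

2.72 Å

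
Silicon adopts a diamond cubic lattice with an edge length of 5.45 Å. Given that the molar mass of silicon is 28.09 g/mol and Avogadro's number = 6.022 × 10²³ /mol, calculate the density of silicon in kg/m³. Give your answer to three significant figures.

A diamond cubic unit cell contains Z = 8 atoms.
Cell volume: a³ = (5.45 Å)³ = (5.450 × 10^-8 cm)³ = 1.619 × 10^-22 cm³.
ρ = Z·M/(N_A·a³) = 8 × 28.09 / (6.022 × 10²³ × 1.619 × 10^-22) = 2.305 g/cm³ = 2310 kg/m³.

2310 kg/m³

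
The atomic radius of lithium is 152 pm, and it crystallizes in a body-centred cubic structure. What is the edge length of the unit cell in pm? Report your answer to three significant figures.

351 pm

In a BCC lattice, atoms touch along the body diagonal, so √3·a = 4r.
a = 4r/√3 = 4 × 152 / 1.7321 = 351 pm.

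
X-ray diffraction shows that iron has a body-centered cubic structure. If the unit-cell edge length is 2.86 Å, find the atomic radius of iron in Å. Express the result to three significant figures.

In a BCC lattice, atoms touch along the body diagonal, so √3·a = 4r.
r = √3·a/4 = 1.7321 × 2.86 / 4 = 1.24 Å.

1.24 Å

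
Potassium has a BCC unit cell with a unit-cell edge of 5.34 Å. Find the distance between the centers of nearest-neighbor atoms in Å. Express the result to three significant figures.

4.62 Å

In a BCC structure, atoms touch along the body diagonal, so √3·a = 4r; the nearest-neighbor distance equals 2r = 0.8660·a.
d = 0.8660 × 5.34 = 4.62 Å.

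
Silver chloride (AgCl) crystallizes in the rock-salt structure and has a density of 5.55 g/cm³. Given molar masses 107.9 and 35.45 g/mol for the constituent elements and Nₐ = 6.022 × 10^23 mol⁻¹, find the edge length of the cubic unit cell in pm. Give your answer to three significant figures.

556 pm

M(AgCl) = 143.35 g/mol; Z = 4 formula units per cell.
a³ = Z·M/(N_A·ρ) = 4 × 143.35 / (6.022 × 10²³ × 5.55) = 1.716 × 10^-22 cm³, so a = 5.557 × 10^-8 cm = 556 pm.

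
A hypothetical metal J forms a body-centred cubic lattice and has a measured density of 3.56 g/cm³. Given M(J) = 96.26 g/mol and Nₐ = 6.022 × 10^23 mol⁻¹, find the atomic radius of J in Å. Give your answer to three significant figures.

For a BCC cell (Z = 2), a³ = Z·M/(N_A·ρ) = 2 × 96.26 / (6.022 × 10²³ × 3.560) = 8.980 × 10^-23 cm³, so a = 4.478 × 10^-8 cm = 4.478 Å.
Atoms touch along the body diagonal, so √3·a = 4r, so r = 0.4330 × a = 1.94 Å.

1.94 Å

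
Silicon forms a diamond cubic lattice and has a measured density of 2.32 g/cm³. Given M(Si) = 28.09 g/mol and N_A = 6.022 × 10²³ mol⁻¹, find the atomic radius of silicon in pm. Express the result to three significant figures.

For a diamond cubic cell (Z = 8), a³ = Z·M/(N_A·ρ) = 8 × 28.09 / (6.022 × 10²³ × 2.320) = 1.608 × 10^-22 cm³, so a = 5.438 × 10^-8 cm = 543.8 pm.
Nearest neighbors lie along the body diagonal with √3·a = 8r, so r = 0.2165 × a = 118 pm.

118 pm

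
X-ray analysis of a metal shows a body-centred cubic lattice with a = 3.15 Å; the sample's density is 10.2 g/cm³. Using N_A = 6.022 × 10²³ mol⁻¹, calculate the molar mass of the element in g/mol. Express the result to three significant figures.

96.0 g/mol

A BCC cell has Z = 2 atoms; a = 3.150 × 10^-8 cm.
M = ρ·N_A·a³/Z = 10.2 × 6.022 × 10²³ × 3.126 × 10^-23 / 2 = 96.0 g/mol.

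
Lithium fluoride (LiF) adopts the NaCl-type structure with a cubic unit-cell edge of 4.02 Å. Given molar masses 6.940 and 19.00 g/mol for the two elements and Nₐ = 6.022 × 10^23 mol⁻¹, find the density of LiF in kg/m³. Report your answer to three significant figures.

The NaCl-type structure contains Z = 4 formula units per cell; M(LiF) = 6.940 + 19.00 = 25.94 g/mol.
a³ = (4.020 × 10^-8 cm)³ = 6.496 × 10^-23 cm³.
ρ = 4 × 25.94 / (6.022 × 10²³ × 6.496 × 10^-23) = 2.652 g/cm³ = 2650 kg/m³.

2650 kg/m³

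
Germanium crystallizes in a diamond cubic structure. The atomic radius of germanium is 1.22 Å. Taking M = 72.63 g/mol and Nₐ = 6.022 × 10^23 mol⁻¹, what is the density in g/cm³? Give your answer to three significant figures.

5.39 g/cm³

In a diamond cubic lattice, nearest neighbors lie along the body diagonal with √3·a = 8r, giving a = 5.635 Å = 5.635 × 10^-8 cm.
With Z = 8, ρ = Z·M/(N_A·a³) = 8 × 72.63 / (6.022 × 10²³ × 1.789 × 10^-22) = 5.393 g/cm³.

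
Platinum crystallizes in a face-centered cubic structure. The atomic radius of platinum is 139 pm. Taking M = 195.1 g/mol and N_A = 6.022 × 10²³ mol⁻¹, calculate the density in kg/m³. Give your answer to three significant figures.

21300 kg/m³

In an FCC lattice, atoms touch along the face diagonal, so √2·a = 4r, giving a = 393.2 pm = 3.932 × 10^-8 cm.
With Z = 4, ρ = Z·M/(N_A·a³) = 4 × 195.1 / (6.022 × 10²³ × 6.077 × 10^-23) = 21.33 g/cm³ = 21300 kg/m³.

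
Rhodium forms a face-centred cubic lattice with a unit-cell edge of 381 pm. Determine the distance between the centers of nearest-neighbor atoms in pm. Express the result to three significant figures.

269 pm

In an FCC structure, atoms touch along the face diagonal, so √2·a = 4r; the nearest-neighbor distance equals 2r = 0.7071·a.
d = 0.7071 × 381 = 269 pm.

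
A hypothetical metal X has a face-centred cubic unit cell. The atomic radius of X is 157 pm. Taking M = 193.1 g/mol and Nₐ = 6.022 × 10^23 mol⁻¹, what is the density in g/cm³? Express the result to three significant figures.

14.6 g/cm³

In an FCC lattice, atoms touch along the face diagonal, so √2·a = 4r, giving a = 444.1 pm = 4.441 × 10^-8 cm.
With Z = 4, ρ = Z·M/(N_A·a³) = 4 × 193.1 / (6.022 × 10²³ × 8.757 × 10^-23) = 14.65 g/cm³.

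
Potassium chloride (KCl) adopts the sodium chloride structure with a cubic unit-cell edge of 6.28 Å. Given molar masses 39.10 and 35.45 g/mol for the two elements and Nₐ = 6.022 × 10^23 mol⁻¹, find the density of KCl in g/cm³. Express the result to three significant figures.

The sodium chloride structure contains Z = 4 formula units per cell; M(KCl) = 39.10 + 35.45 = 74.55 g/mol.
a³ = (6.280 × 10^-8 cm)³ = 2.477 × 10^-22 cm³.
ρ = 4 × 74.55 / (6.022 × 10²³ × 2.477 × 10^-22) = 1.999 g/cm³.

2.00 g/cm³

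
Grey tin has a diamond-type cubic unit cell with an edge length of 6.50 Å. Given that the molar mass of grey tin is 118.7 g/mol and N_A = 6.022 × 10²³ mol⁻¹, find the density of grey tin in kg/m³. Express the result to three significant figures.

5740 kg/m³

A diamond cubic unit cell contains Z = 8 atoms.
Cell volume: a³ = (6.50 Å)³ = (6.500 × 10^-8 cm)³ = 2.746 × 10^-22 cm³.
ρ = Z·M/(N_A·a³) = 8 × 118.7 / (6.022 × 10²³ × 2.746 × 10^-22) = 5.742 g/cm³ = 5740 kg/m³.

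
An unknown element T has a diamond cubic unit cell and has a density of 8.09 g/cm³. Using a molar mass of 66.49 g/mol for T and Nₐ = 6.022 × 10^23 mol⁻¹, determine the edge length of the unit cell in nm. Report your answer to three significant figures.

0.478 nm

With Z = 8 atoms per diamond cubic cell, a³ = Z·M/(N_A·ρ) = 8 × 66.49 / (6.022 × 10²³ × 8.090 g/cm³) = 1.092 × 10^-22 cm³.
a = (1.092 × 10^-22)^(1/3) = 4.780 × 10^-8 cm = 0.478 nm.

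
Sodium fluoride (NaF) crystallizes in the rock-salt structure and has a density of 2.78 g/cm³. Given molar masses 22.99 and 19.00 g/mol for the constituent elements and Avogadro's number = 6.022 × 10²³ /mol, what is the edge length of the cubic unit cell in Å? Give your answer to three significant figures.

M(NaF) = 41.99 g/mol; Z = 4 formula units per cell.
a³ = Z·M/(N_A·ρ) = 4 × 41.99 / (6.022 × 10²³ × 2.78) = 1.003 × 10^-22 cm³, so a = 4.647 × 10^-8 cm = 4.65 Å.

4.65 Å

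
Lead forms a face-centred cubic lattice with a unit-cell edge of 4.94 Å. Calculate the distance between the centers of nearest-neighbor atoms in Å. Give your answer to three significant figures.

In an FCC structure, atoms touch along the face diagonal, so √2·a = 4r; the nearest-neighbor distance equals 2r = 0.7071·a.
d = 0.7071 × 4.94 = 3.49 Å.

3.49 Å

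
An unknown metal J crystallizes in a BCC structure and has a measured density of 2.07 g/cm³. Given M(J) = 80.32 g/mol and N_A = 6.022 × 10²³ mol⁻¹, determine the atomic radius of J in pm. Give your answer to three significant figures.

219 pm

For a BCC cell (Z = 2), a³ = Z·M/(N_A·ρ) = 2 × 80.32 / (6.022 × 10²³ × 2.070) = 1.289 × 10^-22 cm³, so a = 5.051 × 10^-8 cm = 505.1 pm.
Atoms touch along the body diagonal, so √3·a = 4r, so r = 0.4330 × a = 219 pm.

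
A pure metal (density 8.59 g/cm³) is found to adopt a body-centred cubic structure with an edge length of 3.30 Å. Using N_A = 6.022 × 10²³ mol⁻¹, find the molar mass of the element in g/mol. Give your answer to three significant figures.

A BCC cell has Z = 2 atoms; a = 3.300 × 10^-8 cm.
M = ρ·N_A·a³/Z = 8.59 × 6.022 × 10²³ × 3.594 × 10^-23 / 2 = 92.9 g/mol.

92.9 g/mol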